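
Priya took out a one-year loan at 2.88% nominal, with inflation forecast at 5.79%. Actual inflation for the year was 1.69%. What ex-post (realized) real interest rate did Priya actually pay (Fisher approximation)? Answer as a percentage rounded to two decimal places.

1.19%

Ex-post: 2.88% − 1.69% = 1.190%
So the realized real rate is 1.19%.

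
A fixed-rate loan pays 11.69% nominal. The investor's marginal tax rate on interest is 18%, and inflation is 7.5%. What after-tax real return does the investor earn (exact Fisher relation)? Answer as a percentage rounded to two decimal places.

After-tax nominal return = 11.69% × (1 − 0.18) = 9.5858%.
1 + r = 1.095858 / 1.07500 = 1.019403
After-tax real rate = 1.019403 − 1 → 1.94%.

1.94%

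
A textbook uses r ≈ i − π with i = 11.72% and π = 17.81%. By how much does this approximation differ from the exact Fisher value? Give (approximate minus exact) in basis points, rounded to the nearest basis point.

Approximate: r ≈ 11.720% − 17.810% = -6.0900%
Exact: (1 + 0.1172)/(1 + 0.1781) − 1 = -5.1693%
Error = -6.0900% − (-5.1693%) = -0.9207% → -92 basis points.

-92 basis points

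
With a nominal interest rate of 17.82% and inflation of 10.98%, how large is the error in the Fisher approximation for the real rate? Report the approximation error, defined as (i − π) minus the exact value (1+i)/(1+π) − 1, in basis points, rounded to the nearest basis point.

Approximate: r ≈ 17.820% − 10.980% = 6.8400%
Exact: (1 + 0.1782)/(1 + 0.1098) − 1 = 6.1633%
Error = 6.8400% − 6.1633% = 0.6767% → 68 basis points.

68 basis points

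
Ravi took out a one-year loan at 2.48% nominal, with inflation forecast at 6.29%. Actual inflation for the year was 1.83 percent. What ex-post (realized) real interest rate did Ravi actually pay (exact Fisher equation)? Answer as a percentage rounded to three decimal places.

0.638%

Ex-post: (1 + 0.0248)/(1 + 0.0183) − 1 = 0.6383%
So the realized real rate is 0.638%.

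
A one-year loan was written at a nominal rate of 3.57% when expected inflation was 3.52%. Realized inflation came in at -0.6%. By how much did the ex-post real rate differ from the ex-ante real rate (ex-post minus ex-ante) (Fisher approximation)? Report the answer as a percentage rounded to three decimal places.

Ex-ante: 3.57% − 3.52% = 0.050%
Ex-post: 3.57% − (-0.6%) = 4.170%
Difference (ex-post − ex-ante) = 4.1200% → 4.120%.

4.120%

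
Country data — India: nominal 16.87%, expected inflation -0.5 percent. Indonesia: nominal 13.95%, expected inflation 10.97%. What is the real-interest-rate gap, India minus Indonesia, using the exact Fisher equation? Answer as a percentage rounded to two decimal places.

14.77%

India: (1 + 0.1687)/(1 − 0.0050) − 1 = 17.4573%
Indonesia: (1 + 0.1395)/(1 + 0.1097) − 1 = 2.6854%
Differential = 17.4573% − 2.6854% = 14.7719% → 14.77%.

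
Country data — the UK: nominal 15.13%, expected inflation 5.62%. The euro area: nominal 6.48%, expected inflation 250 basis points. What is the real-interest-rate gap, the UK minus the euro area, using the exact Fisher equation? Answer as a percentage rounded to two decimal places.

The UK: (1 + 0.1513)/(1 + 0.0562) − 1 = 9.0040%
The euro area: (1 + 0.0648)/(1 + 0.0250) − 1 = 3.8829%
Differential = 9.0040% − 3.8829% = 5.1210% → 5.12%.

5.12%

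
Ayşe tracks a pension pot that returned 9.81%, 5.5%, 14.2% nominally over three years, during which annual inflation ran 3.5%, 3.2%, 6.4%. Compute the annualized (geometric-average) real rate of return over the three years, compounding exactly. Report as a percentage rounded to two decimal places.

Compound the nominal returns: 1.0981 × 1.0550 × 1.1420 = 1.32300186.
Compound inflation: 1.0350 × 1.0320 × 1.0640 = 1.13647968.
Deflate: 1.32300186 / 1.13647968 = 1.16412276.
Annualized real rate = 1.16412276^(1/3) − 1 = 5.1961% → 5.20%.

5.20%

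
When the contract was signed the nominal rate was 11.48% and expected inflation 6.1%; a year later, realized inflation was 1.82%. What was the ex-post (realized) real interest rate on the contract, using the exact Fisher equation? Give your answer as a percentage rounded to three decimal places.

Ex-post: (1 + 0.1148)/(1 + 0.0182) − 1 = 9.4873%
So the realized real rate is 9.487%.

9.487%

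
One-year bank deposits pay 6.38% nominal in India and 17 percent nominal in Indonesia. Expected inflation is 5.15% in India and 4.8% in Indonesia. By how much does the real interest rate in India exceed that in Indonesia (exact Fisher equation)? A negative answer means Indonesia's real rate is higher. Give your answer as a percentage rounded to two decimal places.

-10.47%

India: (1 + 0.0638)/(1 + 0.0515) − 1 = 1.1698%
Indonesia: (1 + 0.1700)/(1 + 0.0480) − 1 = 11.6412%
Differential = 1.1698% − 11.6412% = -10.4715% → -10.47%.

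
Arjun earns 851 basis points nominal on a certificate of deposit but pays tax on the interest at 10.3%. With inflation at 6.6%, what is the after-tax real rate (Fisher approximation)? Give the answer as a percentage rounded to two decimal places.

After-tax nominal return = 8.51% × (1 − 0.103) = 7.63347%.
r ≈ 7.63347% − 6.6% → 1.03%.

1.03%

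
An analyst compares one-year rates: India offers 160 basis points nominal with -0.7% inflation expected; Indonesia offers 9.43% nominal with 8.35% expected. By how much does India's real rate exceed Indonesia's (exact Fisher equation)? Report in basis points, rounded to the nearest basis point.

India: (1 + 0.0160)/(1 − 0.0070) − 1 = 2.3162%
Indonesia: (1 + 0.0943)/(1 + 0.0835) − 1 = 0.9968%
Differential = 2.3162% − 0.9968% = 1.3194% → 132 basis points.

132 basis points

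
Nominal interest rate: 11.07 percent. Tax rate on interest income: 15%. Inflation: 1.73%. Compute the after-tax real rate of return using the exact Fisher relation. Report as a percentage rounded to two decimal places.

After-tax nominal return = 11.07% × (1 − 0.15) = 9.4095%.
1 + r = 1.094095 / 1.01730 = 1.075489
After-tax real rate = 1.075489 − 1 → 7.55%.

7.55%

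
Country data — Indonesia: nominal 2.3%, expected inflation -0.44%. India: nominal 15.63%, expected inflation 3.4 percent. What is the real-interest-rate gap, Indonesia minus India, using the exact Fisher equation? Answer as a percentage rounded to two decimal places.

Indonesia: (1 + 0.0230)/(1 − 0.0044) − 1 = 2.7521%
India: (1 + 0.1563)/(1 + 0.0340) − 1 = 11.8279%
Differential = 2.7521% − 11.8279% = -9.0757% → -9.08%.

-9.08%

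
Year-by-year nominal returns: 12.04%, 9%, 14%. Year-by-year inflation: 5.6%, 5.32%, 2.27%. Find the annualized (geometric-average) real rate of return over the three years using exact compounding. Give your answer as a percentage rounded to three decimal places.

6.970%

Compound the nominal returns: 1.1204 × 1.0900 × 1.1400 = 1.39220904.
Compound inflation: 1.0560 × 1.0532 × 1.0227 = 1.13742567.
Deflate: 1.39220904 / 1.13742567 = 1.22400002.
Annualized real rate = 1.22400002^(1/3) − 1 = 6.9696% → 6.970%.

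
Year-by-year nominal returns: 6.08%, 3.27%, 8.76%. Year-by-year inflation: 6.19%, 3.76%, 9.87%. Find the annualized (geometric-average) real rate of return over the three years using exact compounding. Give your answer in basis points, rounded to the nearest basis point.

-53 basis points

Compound the nominal returns: 1.0608 × 1.0327 × 1.0876 = 1.19145292.
Compound inflation: 1.0619 × 1.0376 × 1.0987 = 1.21057781.
Deflate: 1.19145292 / 1.21057781 = 0.98420185.
Annualized real rate = 0.98420185^(1/3) − 1 = -0.5294% → -53 basis points.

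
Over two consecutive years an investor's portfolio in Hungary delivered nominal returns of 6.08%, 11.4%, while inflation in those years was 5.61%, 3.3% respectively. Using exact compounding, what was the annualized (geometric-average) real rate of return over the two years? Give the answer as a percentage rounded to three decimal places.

Nominal growth factor = 1.0608 × 1.1140 = 1.181731200
Price-level growth factor = 1.0561 × 1.0330 = 1.090951300
Real growth factor = 1.181731200 / 1.090951300 = 1.083211689
Annualized real rate = 1.083211689^(1/2) − 1 = 4.07746% → 4.077%.

4.077%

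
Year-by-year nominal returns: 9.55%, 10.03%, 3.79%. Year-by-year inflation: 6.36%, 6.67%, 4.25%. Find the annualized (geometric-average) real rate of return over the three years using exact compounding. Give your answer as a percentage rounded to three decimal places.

Compound the nominal returns: 1.0955 × 1.1003 × 1.0379 = 1.25106250.
Compound inflation: 1.0636 × 1.0667 × 1.0425 = 1.18276016.
Deflate: 1.25106250 / 1.18276016 = 1.05774826.
Annualized real rate = 1.05774826^(1/3) − 1 = 1.8890% → 1.889%.

1.889%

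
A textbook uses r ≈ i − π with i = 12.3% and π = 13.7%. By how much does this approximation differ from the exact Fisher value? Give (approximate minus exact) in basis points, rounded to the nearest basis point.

Approximate: r ≈ 12.300% − 13.700% = -1.4000%
Exact: (1 + 0.1230)/(1 + 0.1370) − 1 = -1.2313%
Error = -1.4000% − (-1.2313%) = -0.1687% → -17 basis points.

-17 basis points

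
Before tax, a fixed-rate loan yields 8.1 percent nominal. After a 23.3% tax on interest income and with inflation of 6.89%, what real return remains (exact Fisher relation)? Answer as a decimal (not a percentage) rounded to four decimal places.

After-tax nominal return = 8.1% × (1 − 0.233) = 6.2127%.
1 + r = 1.062127 / 1.06890 = 0.993664
After-tax real rate = 0.993664 − 1 → -0.0063.

-0.0063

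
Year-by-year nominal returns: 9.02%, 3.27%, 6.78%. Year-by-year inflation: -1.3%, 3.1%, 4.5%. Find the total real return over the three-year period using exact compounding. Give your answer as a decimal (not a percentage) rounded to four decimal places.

Nominal growth factor = 1.0902 × 1.0327 × 1.0678 = 1.202182
Price-level growth factor = 0.9870 × 1.0310 × 1.0450 = 1.063389
Real growth factor = 1.202182 / 1.063389 = 1.130520
Total real return = 1.130520 − 1 → 0.1305.

0.1305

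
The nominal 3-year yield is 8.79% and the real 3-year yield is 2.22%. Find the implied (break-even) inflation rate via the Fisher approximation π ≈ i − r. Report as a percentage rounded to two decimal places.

π ≈ i − r = 8.79% − 2.22% → 6.57%.

6.57%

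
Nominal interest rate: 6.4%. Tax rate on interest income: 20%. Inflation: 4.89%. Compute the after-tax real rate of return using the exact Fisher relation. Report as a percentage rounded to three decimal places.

0.219%

After-tax nominal return = 6.4% × (1 − 0.2) = 5.1200%.
1 + r = 1.05120 / 1.04890 = 1.002193
After-tax real rate = 1.002193 − 1 → 0.219%.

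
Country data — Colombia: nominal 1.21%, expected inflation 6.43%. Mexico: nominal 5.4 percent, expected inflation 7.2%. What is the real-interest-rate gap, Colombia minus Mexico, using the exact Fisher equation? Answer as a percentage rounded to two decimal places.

Colombia: (1 + 0.0121)/(1 + 0.0643) − 1 = -4.9046%
Mexico: (1 + 0.0540)/(1 + 0.0720) − 1 = -1.6791%
Differential = -4.9046% − (-1.6791%) = -3.2255% → -3.23%.

-3.23%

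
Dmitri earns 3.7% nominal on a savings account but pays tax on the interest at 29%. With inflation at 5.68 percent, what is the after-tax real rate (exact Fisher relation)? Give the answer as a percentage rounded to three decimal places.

After-tax nominal return = 3.7% × (1 − 0.29) = 2.6270%.
1 + r = 1.02627 / 1.05680 = 0.971111
After-tax real rate = 0.971111 − 1 → -2.889%.

-2.889%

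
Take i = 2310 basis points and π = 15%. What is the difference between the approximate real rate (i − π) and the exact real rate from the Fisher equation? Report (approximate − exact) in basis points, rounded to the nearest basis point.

Approximate: r ≈ 23.100% − 15.000% = 8.1000%
Exact: (1 + 0.2310)/(1 + 0.1500) − 1 = 7.0435%
Error = 8.1000% − 7.0435% = 1.0565% → 106 basis points.

106 basis points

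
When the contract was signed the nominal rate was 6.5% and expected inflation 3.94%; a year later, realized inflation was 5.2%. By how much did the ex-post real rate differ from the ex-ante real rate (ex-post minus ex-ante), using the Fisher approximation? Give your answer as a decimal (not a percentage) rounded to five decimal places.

-0.01260

Ex-ante: 6.5% − 3.94% = 2.560%
Ex-post: 6.5% − 5.2% = 1.300%
Difference (ex-post − ex-ante) = -1.2600% → -0.01260.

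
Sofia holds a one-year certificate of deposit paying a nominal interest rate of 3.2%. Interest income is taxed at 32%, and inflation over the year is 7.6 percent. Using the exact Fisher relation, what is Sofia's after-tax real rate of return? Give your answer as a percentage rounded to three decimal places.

After-tax nominal return = 3.2% × (1 − 0.32) = 2.1760%.
1 + r = 1.02176 / 1.07600 = 0.949591
After-tax real rate = 0.949591 − 1 → -5.041%.

-5.041%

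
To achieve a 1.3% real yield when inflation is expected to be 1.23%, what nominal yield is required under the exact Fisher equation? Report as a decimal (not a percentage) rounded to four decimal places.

(1 + i) = (1 + r)(1 + π) = 1.01300 × 1.01230 = 1.0254599
i = 1.0254599 − 1, so the required nominal rate is 0.0255.

0.0255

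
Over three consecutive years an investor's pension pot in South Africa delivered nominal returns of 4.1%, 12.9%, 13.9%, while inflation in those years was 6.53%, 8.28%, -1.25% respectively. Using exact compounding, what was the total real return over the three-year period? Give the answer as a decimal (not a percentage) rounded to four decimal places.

0.1752

Nominal growth factor = 1.0410 × 1.1290 × 1.1390 = 1.338654
Price-level growth factor = 1.0653 × 1.0828 × 0.9875 = 1.139088
Real growth factor = 1.338654 / 1.139088 = 1.175198
Total real return = 1.175198 − 1 → 0.1752.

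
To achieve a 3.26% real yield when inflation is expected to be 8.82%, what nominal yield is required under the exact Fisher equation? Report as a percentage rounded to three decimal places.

(1 + i) = (1 + r)(1 + π) = 1.03260 × 1.08820 = 1.12367532
i = 1.12367532 − 1, so the required nominal rate is 12.368%.

12.368%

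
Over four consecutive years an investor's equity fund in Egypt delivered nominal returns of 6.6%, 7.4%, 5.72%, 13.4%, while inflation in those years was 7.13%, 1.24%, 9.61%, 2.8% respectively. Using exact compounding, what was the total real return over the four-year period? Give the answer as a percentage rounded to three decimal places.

12.312%

Compound the nominal returns: 1.0660 × 1.0740 × 1.0572 × 1.1340 = 1.372561.
Compound inflation: 1.0713 × 1.0124 × 1.0961 × 1.0280 = 1.222099.
Deflate: 1.372561 / 1.222099 = 1.123117.
Total real return = 1.123117 − 1 → 12.312%.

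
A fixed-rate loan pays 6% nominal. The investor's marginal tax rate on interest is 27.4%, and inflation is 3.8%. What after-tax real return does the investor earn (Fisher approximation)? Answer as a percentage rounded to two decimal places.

0.56%

After-tax nominal return = 6% × (1 − 0.274) = 4.3560%.
r ≈ 4.3560% − 3.8% → 0.56%.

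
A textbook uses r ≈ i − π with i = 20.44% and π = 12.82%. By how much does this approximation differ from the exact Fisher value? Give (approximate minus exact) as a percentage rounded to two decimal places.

0.87%

Approximate: r ≈ 20.440% − 12.820% = 7.6200%
Exact: (1 + 0.2044)/(1 + 0.1282) − 1 = 6.7541%
Error = 7.6200% − 6.7541% = 0.8659% → 0.87%.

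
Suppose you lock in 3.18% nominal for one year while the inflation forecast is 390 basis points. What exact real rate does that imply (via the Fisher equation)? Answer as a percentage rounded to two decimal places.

By the Fisher equation, 1 + r = (1 + i)/(1 + π).
1 + r = 1.03180 / 1.03900 = 0.993070
r = 0.993070 − 1 = -0.6930%, i.e. -0.69%.

-0.69%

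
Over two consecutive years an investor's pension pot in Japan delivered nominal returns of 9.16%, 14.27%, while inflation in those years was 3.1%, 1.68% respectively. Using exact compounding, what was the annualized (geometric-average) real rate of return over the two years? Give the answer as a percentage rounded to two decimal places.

9.08%

Compound the nominal returns: 1.0916 × 1.1427 = 1.24737132.
Compound inflation: 1.0310 × 1.0168 = 1.04832080.
Deflate: 1.24737132 / 1.04832080 = 1.18987558.
Annualized real rate = 1.18987558^(1/2) − 1 = 9.0814% → 9.08%.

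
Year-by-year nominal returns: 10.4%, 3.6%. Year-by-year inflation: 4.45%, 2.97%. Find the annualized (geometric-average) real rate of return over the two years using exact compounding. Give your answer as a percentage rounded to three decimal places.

3.123%

Nominal growth factor = 1.1040 × 1.0360 = 1.14374400
Price-level growth factor = 1.0445 × 1.0297 = 1.07552165
Real growth factor = 1.14374400 / 1.07552165 = 1.06343187
Annualized real rate = 1.06343187^(1/2) − 1 = 3.1228% → 3.123%.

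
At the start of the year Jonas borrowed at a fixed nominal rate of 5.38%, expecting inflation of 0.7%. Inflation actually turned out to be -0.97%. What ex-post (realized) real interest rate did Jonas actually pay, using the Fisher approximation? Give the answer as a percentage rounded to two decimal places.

Ex-post: 5.38% − (-0.97%) = 6.350%
So the realized real rate is 6.35%.

6.35%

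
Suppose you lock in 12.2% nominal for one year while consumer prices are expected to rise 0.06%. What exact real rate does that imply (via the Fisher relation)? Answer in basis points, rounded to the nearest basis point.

By the Fisher relation, 1 + r = (1 + i)/(1 + π).
1 + r = 1.12200 / 1.00060 = 1.121327
r = 1.121327 − 1 = 12.1327%, i.e. 1213 basis points.

1213 basis points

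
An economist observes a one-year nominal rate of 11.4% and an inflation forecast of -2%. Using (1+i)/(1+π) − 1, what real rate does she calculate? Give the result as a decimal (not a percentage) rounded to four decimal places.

0.1367

By the Fisher relation, 1 + r = (1 + i)/(1 + π).
1 + r = 1.11400 / 0.98000 = 1.136735
r = 1.136735 − 1 = 13.6735%, i.e. 0.1367.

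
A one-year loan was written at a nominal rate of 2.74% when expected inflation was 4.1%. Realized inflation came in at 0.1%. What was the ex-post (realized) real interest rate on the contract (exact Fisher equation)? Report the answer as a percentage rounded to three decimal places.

2.637%

Ex-post: (1 + 0.0274)/(1 + 0.0010) − 1 = 2.6374%
So the realized real rate is 2.637%.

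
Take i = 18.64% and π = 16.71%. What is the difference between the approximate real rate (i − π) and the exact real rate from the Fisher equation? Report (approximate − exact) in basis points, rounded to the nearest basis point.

28 basis points

Approximate: r ≈ 18.640% − 16.710% = 1.9300%
Exact: (1 + 0.1864)/(1 + 0.1671) − 1 = 1.6537%
Error = 1.9300% − 1.6537% = 0.2763% → 28 basis points.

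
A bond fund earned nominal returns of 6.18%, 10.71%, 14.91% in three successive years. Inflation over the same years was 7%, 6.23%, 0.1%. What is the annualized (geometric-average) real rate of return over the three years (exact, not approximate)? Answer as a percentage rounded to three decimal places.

5.887%

Compound the nominal returns: 1.0618 × 1.1071 × 1.1491 = 1.350788630.
Compound inflation: 1.0700 × 1.0623 × 1.0010 = 1.137797661.
Deflate: 1.350788630 / 1.137797661 = 1.187195823.
Annualized real rate = 1.187195823^(1/3) − 1 = 5.88655% → 5.887%.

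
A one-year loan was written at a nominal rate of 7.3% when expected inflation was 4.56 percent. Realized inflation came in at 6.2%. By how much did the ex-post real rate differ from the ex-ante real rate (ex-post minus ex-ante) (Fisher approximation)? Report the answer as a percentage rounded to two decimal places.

-1.64%

Ex-ante: 7.3% − 4.56% = 2.740%
Ex-post: 7.3% − 6.2% = 1.100%
Difference (ex-post − ex-ante) = -1.6400% → -1.64%.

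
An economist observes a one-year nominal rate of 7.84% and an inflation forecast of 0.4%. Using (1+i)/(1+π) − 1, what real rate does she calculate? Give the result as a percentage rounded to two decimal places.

By the Fisher relation, 1 + r = (1 + i)/(1 + π).
1 + r = 1.07840 / 1.00400 = 1.074104
r = 1.074104 − 1 = 7.4104%, i.e. 7.41%.

7.41%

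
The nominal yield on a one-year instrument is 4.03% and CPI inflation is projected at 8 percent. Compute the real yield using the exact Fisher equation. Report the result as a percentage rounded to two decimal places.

By the Fisher relation, 1 + r = (1 + i)/(1 + π).
1 + r = 1.04030 / 1.08000 = 0.963241
r = 0.963241 − 1 = -3.6759%, i.e. -3.68%.

-3.68%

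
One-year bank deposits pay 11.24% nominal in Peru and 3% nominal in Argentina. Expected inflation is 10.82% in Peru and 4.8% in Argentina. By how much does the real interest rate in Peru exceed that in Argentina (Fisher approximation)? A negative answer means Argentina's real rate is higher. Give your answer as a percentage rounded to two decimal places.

2.22%

Peru: 11.24% − 10.82% = 0.420%
Argentina: 3% − 4.8% = -1.800%
Differential = 2.220% → 2.22%.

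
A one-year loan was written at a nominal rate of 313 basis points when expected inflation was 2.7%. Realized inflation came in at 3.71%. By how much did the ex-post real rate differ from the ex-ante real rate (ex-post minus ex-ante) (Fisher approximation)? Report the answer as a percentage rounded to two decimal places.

-1.01%

Ex-ante: 3.13% − 2.7% = 0.430%
Ex-post: 3.13% − 3.71% = -0.580%
Difference (ex-post − ex-ante) = -1.0100% → -1.01%.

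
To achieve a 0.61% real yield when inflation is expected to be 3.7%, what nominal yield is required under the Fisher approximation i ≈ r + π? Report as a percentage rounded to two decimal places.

i ≈ r + π = 0.61% + 3.7% = 4.31%.

4.31%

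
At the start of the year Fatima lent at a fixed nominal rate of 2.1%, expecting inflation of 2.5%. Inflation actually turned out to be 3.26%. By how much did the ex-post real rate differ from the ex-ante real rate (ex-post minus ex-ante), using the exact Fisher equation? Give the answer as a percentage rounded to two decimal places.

Ex-ante: (1 + 0.0210)/(1 + 0.0250) − 1 = -0.3902%
Ex-post: (1 + 0.0210)/(1 + 0.0326) − 1 = -1.1234%
Difference (ex-post − ex-ante) = -0.7331% → -0.73%.

-0.73%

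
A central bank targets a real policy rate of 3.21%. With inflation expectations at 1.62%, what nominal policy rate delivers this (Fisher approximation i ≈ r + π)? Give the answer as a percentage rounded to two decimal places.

i ≈ r + π = 3.21% + 1.62% = 4.83%.

4.83%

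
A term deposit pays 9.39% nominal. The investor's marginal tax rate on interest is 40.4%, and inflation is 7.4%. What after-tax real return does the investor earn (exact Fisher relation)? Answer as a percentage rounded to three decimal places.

-1.679%

After-tax nominal return = 9.39% × (1 − 0.404) = 5.59644%.
1 + r = 1.0559644 / 1.07400 = 0.983207
After-tax real rate = 0.983207 − 1 → -1.679%.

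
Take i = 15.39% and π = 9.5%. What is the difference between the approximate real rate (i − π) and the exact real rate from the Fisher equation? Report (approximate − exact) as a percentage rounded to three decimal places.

Approximate: r ≈ 15.390% − 9.500% = 5.8900%
Exact: (1 + 0.1539)/(1 + 0.0950) − 1 = 5.3790%
Error = 5.8900% − 5.3790% = 0.5110% → 0.511%.

0.511%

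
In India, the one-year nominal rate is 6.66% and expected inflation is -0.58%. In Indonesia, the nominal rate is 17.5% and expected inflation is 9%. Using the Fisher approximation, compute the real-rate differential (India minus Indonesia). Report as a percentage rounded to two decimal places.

India: 6.66% − (-0.58%) = 7.240%
Indonesia: 17.5% − 9% = 8.500%
Differential = -1.260% → -1.26%.

-1.26%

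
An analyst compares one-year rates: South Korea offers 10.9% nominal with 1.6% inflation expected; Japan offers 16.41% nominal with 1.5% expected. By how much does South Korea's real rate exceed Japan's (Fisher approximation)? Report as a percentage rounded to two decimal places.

-5.61%

South Korea: 10.9% − 1.6% = 9.300%
Japan: 16.41% − 1.5% = 14.910%
Differential = -5.610% → -5.61%.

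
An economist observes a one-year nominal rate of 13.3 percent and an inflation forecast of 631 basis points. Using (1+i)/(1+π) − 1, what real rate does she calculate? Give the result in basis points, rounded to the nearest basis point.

658 basis points

By the Fisher identity, 1 + r = (1 + i)/(1 + π).
1 + r = 1.13300 / 1.06310 = 1.065751
r = 1.065751 − 1 = 6.5751%, i.e. 658 basis points.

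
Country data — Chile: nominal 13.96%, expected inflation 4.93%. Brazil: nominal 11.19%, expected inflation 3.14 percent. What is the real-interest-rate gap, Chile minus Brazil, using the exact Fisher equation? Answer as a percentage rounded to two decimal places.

Chile: (1 + 0.1396)/(1 + 0.0493) − 1 = 8.6057%
Brazil: (1 + 0.1119)/(1 + 0.0314) − 1 = 7.8049%
Differential = 8.6057% − 7.8049% = 0.8008% → 0.80%.

0.80%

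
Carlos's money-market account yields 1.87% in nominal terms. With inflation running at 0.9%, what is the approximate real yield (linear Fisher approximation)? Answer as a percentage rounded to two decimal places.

0.97%

r ≈ i − π = 1.87% − 0.9% = 0.97%.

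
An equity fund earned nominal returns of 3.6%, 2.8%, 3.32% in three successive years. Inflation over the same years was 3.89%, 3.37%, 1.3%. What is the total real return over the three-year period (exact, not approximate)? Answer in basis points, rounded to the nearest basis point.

Compound the nominal returns: 1.0360 × 1.0280 × 1.0332 = 1.100366.
Compound inflation: 1.0389 × 1.0337 × 1.0130 = 1.087872.
Deflate: 1.100366 / 1.087872 = 1.011485.
Total real return = 1.011485 − 1 → 115 basis points.

115 basis points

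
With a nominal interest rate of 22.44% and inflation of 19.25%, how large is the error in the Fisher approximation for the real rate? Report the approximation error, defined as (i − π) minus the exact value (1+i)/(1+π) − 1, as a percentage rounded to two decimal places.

Approximate: r ≈ 22.440% − 19.250% = 3.1900%
Exact: (1 + 0.2244)/(1 + 0.1925) − 1 = 2.6751%
Error = 3.1900% − 2.6751% = 0.5149% → 0.51%.

0.51%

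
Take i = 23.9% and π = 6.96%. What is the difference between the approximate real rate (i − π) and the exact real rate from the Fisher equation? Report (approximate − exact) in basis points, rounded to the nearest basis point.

Approximate: r ≈ 23.900% − 6.960% = 16.9400%
Exact: (1 + 0.2390)/(1 + 0.0696) − 1 = 15.8377%
Error = 16.9400% − 15.8377% = 1.1023% → 110 basis points.

110 basis points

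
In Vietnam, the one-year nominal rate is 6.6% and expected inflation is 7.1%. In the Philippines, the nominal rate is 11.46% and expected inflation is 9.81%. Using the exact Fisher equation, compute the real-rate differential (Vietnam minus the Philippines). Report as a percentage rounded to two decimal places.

-1.97%

Vietnam: (1 + 0.0660)/(1 + 0.0710) − 1 = -0.4669%
The Philippines: (1 + 0.1146)/(1 + 0.0981) − 1 = 1.5026%
Differential = -0.4669% − 1.5026% = -1.9694% → -1.97%.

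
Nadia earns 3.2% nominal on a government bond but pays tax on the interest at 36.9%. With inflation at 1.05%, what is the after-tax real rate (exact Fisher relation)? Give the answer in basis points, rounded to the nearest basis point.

After-tax nominal return = 3.2% × (1 − 0.369) = 2.0192%.
1 + r = 1.020192 / 1.01050 = 1.009591
After-tax real rate = 1.009591 − 1 → 96 basis points.

96 basis points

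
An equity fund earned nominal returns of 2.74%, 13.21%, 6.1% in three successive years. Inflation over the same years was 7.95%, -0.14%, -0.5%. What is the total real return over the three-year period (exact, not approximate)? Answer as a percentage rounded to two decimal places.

Compound the nominal returns: 1.0274 × 1.1321 × 1.0610 = 1.234070.
Compound inflation: 1.0795 × 0.9986 × 0.9950 = 1.072599.
Deflate: 1.234070 / 1.072599 = 1.150542.
Total real return = 1.150542 − 1 → 15.05%.

15.05%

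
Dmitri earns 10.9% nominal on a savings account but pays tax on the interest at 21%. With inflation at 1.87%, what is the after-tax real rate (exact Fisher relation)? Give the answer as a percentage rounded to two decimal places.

After-tax nominal return = 10.9% × (1 − 0.21) = 8.6110%.
1 + r = 1.08611 / 1.01870 = 1.066173
After-tax real rate = 1.066173 − 1 → 6.62%.

6.62%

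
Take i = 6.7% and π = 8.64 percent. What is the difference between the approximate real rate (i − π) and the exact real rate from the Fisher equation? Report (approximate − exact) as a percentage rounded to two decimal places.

Approximate: r ≈ 6.700% − 8.640% = -1.9400%
Exact: (1 + 0.0670)/(1 + 0.0864) − 1 = -1.7857%
Error = -1.9400% − (-1.7857%) = -0.1543% → -0.15%.

-0.15%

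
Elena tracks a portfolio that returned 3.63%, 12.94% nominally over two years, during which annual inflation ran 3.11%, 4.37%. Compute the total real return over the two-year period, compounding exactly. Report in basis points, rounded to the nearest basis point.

876 basis points

Nominal growth factor = 1.0363 × 1.1294 = 1.170397
Price-level growth factor = 1.0311 × 1.0437 = 1.076159
Real growth factor = 1.170397 / 1.076159 = 1.087569
Total real return = 1.087569 − 1 → 876 basis points.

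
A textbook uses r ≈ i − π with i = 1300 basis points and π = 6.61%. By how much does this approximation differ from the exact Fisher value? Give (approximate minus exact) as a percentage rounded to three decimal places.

Approximate: r ≈ 13.000% − 6.610% = 6.3900%
Exact: (1 + 0.1300)/(1 + 0.0661) − 1 = 5.9938%
Error = 6.3900% − 5.9938% = 0.3962% → 0.396%.

0.396%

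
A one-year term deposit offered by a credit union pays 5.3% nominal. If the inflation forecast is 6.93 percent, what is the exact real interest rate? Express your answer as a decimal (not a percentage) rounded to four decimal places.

By the Fisher relation, 1 + r = (1 + i)/(1 + π).
1 + r = 1.05300 / 1.06930 = 0.984756
r = 0.984756 − 1 = -1.5244%, i.e. -0.0152.

-0.0152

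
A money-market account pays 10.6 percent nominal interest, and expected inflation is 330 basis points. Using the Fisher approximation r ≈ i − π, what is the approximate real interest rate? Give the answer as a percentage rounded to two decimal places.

7.30%

r ≈ i − π = 10.6% − 3.3% = 7.30%.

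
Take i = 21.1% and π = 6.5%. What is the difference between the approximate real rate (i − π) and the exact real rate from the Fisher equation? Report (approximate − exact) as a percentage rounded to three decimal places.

Approximate: r ≈ 21.100% − 6.500% = 14.6000%
Exact: (1 + 0.2110)/(1 + 0.0650) − 1 = 13.7089%
Error = 14.6000% − 13.7089% = 0.8911% → 0.891%.

0.891%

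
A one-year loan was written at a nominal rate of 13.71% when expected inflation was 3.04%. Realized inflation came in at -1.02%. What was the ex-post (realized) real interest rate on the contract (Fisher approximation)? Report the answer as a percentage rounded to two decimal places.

14.73%

Ex-post: 13.71% − (-1.02%) = 14.730%
So the realized real rate is 14.73%.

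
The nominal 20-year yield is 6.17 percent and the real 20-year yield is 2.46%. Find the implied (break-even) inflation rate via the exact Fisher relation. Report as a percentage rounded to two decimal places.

3.62%

(1 + π) = (1 + i)/(1 + r) = 1.06170 / 1.02460 = 1.036209
Break-even inflation = 1.036209 − 1 → 3.62%.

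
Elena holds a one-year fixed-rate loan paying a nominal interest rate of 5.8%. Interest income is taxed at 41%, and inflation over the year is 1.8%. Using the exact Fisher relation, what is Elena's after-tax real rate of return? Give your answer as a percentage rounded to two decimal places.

1.59%

After-tax nominal return = 5.8% × (1 − 0.41) = 3.4220%.
1 + r = 1.03422 / 1.01800 = 1.015933
After-tax real rate = 1.015933 − 1 → 1.59%.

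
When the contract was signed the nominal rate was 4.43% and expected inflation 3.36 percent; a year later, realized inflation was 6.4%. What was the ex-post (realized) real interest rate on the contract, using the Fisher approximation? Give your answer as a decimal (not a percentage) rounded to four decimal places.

-0.0197

Ex-post: 4.43% − 6.4% = -1.970%
So the realized real rate is -0.0197.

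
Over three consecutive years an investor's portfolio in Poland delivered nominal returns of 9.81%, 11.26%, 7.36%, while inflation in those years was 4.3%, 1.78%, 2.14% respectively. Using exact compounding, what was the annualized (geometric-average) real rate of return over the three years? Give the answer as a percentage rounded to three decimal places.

Nominal growth factor = 1.0981 × 1.1126 × 1.0736 = 1.31166657
Price-level growth factor = 1.0430 × 1.0178 × 1.0214 = 1.08428290
Real growth factor = 1.31166657 / 1.08428290 = 1.20970880
Annualized real rate = 1.20970880^(1/3) − 1 = 6.5517% → 6.552%.

6.552%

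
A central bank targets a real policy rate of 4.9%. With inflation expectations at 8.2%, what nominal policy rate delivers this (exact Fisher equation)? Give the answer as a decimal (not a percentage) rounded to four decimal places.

(1 + i) = (1 + r)(1 + π) = 1.04900 × 1.08200 = 1.135018
i = 1.135018 − 1, so the required nominal rate is 0.1350.

0.1350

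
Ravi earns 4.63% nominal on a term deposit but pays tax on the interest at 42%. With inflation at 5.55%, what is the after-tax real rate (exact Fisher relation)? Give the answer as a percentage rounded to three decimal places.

After-tax nominal return = 4.63% × (1 − 0.42) = 2.6854%.
1 + r = 1.026854 / 1.05550 = 0.972860
After-tax real rate = 0.972860 − 1 → -2.714%.

-2.714%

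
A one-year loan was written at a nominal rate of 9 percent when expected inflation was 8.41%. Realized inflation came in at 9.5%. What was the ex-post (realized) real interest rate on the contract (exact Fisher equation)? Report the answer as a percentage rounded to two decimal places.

-0.46%

Ex-post: (1 + 0.0900)/(1 + 0.0950) − 1 = -0.4566%
So the realized real rate is -0.46%.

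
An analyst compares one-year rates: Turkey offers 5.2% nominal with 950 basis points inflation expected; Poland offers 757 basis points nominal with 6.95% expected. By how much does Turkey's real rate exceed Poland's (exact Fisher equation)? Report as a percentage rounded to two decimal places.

Turkey: (1 + 0.0520)/(1 + 0.0950) − 1 = -3.9269%
Poland: (1 + 0.0757)/(1 + 0.0695) − 1 = 0.5797%
Differential = -3.9269% − 0.5797% = -4.5067% → -4.51%.

-4.51%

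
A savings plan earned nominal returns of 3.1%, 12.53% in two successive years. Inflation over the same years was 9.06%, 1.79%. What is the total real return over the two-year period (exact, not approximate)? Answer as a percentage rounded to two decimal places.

Nominal growth factor = 1.0310 × 1.1253 = 1.160184
Price-level growth factor = 1.0906 × 1.0179 = 1.110122
Real growth factor = 1.160184 / 1.110122 = 1.045096
Total real return = 1.045096 − 1 → 4.51%.

4.51%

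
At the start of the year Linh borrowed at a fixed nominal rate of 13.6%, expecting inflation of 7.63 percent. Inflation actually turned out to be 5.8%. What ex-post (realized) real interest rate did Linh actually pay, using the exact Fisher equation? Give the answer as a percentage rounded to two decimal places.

7.37%

Ex-post: (1 + 0.1360)/(1 + 0.0580) − 1 = 7.3724%
So the realized real rate is 7.37%.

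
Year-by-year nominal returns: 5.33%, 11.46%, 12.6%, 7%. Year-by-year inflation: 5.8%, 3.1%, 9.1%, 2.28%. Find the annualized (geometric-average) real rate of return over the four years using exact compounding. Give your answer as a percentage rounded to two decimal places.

3.83%

Nominal growth factor = 1.0533 × 1.1146 × 1.1260 × 1.0700 = 1.41446854
Price-level growth factor = 1.0580 × 1.0310 × 1.0910 × 1.0228 = 1.21719400
Real growth factor = 1.41446854 / 1.21719400 = 1.16207321
Annualized real rate = 1.16207321^(1/4) − 1 = 3.8265% → 3.83%.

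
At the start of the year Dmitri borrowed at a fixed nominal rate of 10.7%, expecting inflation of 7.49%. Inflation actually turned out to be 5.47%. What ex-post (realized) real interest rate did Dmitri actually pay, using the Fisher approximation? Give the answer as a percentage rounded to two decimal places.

5.23%

Ex-post: 10.7% − 5.47% = 5.230%
So the realized real rate is 5.23%.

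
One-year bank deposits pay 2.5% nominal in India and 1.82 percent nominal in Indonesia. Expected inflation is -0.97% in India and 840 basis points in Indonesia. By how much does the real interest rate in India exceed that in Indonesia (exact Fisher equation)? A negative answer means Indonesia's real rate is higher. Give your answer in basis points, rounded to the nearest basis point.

957 basis points

India: (1 + 0.0250)/(1 − 0.0097) − 1 = 3.5040%
Indonesia: (1 + 0.0182)/(1 + 0.0840) − 1 = -6.0701%
Differential = 3.5040% − (-6.0701%) = 9.5741% → 957 basis points.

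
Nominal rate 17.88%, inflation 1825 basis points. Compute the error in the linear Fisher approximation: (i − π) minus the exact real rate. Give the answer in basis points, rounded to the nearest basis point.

-6 basis points

Approximate: r ≈ 17.880% − 18.250% = -0.3700%
Exact: (1 + 0.1788)/(1 + 0.1825) − 1 = -0.3129%
Error = -0.3700% − (-0.3129%) = -0.0571% → -6 basis points.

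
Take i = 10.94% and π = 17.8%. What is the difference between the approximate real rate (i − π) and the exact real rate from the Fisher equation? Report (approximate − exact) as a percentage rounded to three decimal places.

-1.037%

Approximate: r ≈ 10.940% − 17.800% = -6.8600%
Exact: (1 + 0.1094)/(1 + 0.1780) − 1 = -5.8234%
Error = -6.8600% − (-5.8234%) = -1.0366% → -1.037%.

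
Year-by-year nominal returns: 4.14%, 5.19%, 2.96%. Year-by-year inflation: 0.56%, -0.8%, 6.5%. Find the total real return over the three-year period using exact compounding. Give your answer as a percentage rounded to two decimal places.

Nominal growth factor = 1.0414 × 1.0519 × 1.0296 = 1.127874
Price-level growth factor = 1.0056 × 0.9920 × 1.0650 = 1.062396
Real growth factor = 1.127874 / 1.062396 = 1.061632
Total real return = 1.061632 − 1 → 6.16%.

6.16%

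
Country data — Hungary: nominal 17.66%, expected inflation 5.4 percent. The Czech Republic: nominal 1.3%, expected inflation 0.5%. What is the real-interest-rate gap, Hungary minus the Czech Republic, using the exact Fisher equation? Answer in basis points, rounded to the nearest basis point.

1084 basis points

Hungary: (1 + 0.1766)/(1 + 0.0540) − 1 = 11.6319%
The Czech Republic: (1 + 0.0130)/(1 + 0.0050) − 1 = 0.7960%
Differential = 11.6319% − 0.7960% = 10.8359% → 1084 basis points.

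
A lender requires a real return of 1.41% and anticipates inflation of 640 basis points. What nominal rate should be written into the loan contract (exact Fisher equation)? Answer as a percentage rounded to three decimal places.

7.900%

(1 + i) = (1 + r)(1 + π) = 1.01410 × 1.06400 = 1.0790024
i = 1.0790024 − 1, so the required nominal rate is 7.900%.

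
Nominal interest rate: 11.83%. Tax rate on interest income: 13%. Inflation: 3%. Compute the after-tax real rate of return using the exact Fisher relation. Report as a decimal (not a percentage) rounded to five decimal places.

0.07080

After-tax nominal return = 11.83% × (1 − 0.13) = 10.2921%.
1 + r = 1.102921 / 1.03000 = 1.070797
After-tax real rate = 1.070797 − 1 → 0.07080.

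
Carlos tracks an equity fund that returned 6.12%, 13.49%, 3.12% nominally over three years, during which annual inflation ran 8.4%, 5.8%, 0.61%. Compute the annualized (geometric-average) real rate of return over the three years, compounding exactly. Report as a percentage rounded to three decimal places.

Compound the nominal returns: 1.0612 × 1.1349 × 1.0312 = 1.24193178.
Compound inflation: 1.0840 × 1.0580 × 1.0061 = 1.15386792.
Deflate: 1.24193178 / 1.15386792 = 1.07632058.
Annualized real rate = 1.07632058^(1/3) − 1 = 2.4819% → 2.482%.

2.482%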